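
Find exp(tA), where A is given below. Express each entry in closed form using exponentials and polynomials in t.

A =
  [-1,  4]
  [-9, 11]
e^{tA} =
  [-6*t*exp(5*t) + exp(5*t), 4*t*exp(5*t)]
  [-9*t*exp(5*t), 6*t*exp(5*t) + exp(5*t)]

Strategy: write A = P · J · P⁻¹ where J is a Jordan canonical form, so e^{tA} = P · e^{tJ} · P⁻¹, and e^{tJ} can be computed block-by-block.

A has Jordan form
J =
  [5, 1]
  [0, 5]
(up to reordering of blocks).

Per-block formulas:
  For a 2×2 Jordan block J_2(5): exp(t · J_2(5)) = e^(5t)·(I + t·N), where N is the 2×2 nilpotent shift.

After assembling e^{tJ} and conjugating by P, we get:

e^{tA} =
  [-6*t*exp(5*t) + exp(5*t), 4*t*exp(5*t)]
  [-9*t*exp(5*t), 6*t*exp(5*t) + exp(5*t)]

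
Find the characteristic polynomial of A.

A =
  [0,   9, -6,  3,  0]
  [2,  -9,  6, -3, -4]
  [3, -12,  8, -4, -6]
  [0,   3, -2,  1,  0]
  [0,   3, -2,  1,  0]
x^5

Expanding det(x·I − A) (e.g. by cofactor expansion or by noting that A is similar to its Jordan form J, which has the same characteristic polynomial as A) gives
  χ_A(x) = x^5
which factors as x^5. The eigenvalues (with algebraic multiplicities) are λ = 0 with multiplicity 5.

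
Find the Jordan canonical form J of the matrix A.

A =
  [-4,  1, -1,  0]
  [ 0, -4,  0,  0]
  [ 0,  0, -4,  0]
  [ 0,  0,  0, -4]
J_2(-4) ⊕ J_1(-4) ⊕ J_1(-4)

The characteristic polynomial is
  det(x·I − A) = x^4 + 16*x^3 + 96*x^2 + 256*x + 256 = (x + 4)^4

Eigenvalues and multiplicities (the geometric multiplicity of λ is n − rank(A − λI), which equals the number of Jordan blocks for λ):
  λ = -4: algebraic multiplicity = 4, geometric multiplicity = 3

Determining the block sizes for each eigenvalue:
  λ = -4: 3 blocks summing to 4 forces exactly one block of size 2 and the rest size 1 → block sizes [2, 1, 1]

Assembling the blocks gives a Jordan form
J =
  [-4,  1,  0,  0]
  [ 0, -4,  0,  0]
  [ 0,  0, -4,  0]
  [ 0,  0,  0, -4]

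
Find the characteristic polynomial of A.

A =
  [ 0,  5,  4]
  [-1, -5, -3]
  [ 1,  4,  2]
x^3 + 3*x^2 + 3*x + 1

Expanding det(x·I − A) (e.g. by cofactor expansion or by noting that A is similar to its Jordan form J, which has the same characteristic polynomial as A) gives
  χ_A(x) = x^3 + 3*x^2 + 3*x + 1
which factors as (x + 1)^3. The eigenvalues (with algebraic multiplicities) are λ = -1 with multiplicity 3.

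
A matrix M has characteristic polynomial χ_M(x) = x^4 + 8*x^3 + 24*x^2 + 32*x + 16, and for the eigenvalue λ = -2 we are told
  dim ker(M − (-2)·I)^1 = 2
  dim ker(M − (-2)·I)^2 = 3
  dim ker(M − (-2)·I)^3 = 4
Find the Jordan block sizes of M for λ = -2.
Block sizes for λ = -2: [3, 1]

From the dimensions of kernels of powers, the number of Jordan blocks of size at least j is d_j − d_{j−1} where d_j = dim ker(N^j) (with d_0 = 0). Computing the differences gives [2, 1, 1].
The number of blocks of size exactly k is (#blocks of size ≥ k) − (#blocks of size ≥ k + 1), so the partition is: 1 block(s) of size 1, 1 block(s) of size 3.
In nonincreasing order the block sizes are [3, 1].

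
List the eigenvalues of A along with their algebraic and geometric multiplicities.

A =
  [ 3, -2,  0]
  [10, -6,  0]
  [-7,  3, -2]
λ = -2: alg = 2, geom = 1; λ = -1: alg = 1, geom = 1

Step 1 — factor the characteristic polynomial to read off the algebraic multiplicities:
  χ_A(x) = (x + 1)*(x + 2)^2

Step 2 — compute geometric multiplicities via the rank-nullity identity g(λ) = n − rank(A − λI):
  rank(A − (-2)·I) = 2, so dim ker(A − (-2)·I) = n − 2 = 1
  rank(A − (-1)·I) = 2, so dim ker(A − (-1)·I) = n − 2 = 1

Summary:
  λ = -2: algebraic multiplicity = 2, geometric multiplicity = 1
  λ = -1: algebraic multiplicity = 1, geometric multiplicity = 1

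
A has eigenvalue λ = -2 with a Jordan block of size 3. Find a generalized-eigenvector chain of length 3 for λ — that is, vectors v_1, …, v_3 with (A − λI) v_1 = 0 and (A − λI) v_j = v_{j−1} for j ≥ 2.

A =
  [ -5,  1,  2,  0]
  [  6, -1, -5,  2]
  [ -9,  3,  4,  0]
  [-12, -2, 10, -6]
A Jordan chain for λ = -2 of length 3:
v_1 = (-3, 9, -9, -18)ᵀ
v_2 = (-3, 6, -9, -12)ᵀ
v_3 = (1, 0, 0, 0)ᵀ

Let N = A − (-2)·I. We want v_3 with N^3 v_3 = 0 but N^2 v_3 ≠ 0; then v_{j-1} := N · v_j for j = 3, …, 2.

Pick v_3 = (1, 0, 0, 0)ᵀ.
Then v_2 = N · v_3 = (-3, 6, -9, -12)ᵀ.
Then v_1 = N · v_2 = (-3, 9, -9, -18)ᵀ.

Sanity check: (A − (-2)·I) v_1 = (0, 0, 0, 0)ᵀ = 0. ✓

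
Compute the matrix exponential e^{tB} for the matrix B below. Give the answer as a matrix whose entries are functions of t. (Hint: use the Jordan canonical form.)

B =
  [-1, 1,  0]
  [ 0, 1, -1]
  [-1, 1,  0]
e^{tB} =
  [t^2/2 - t + 1, t, -t^2/2]
  [t^2/2, t + 1, -t^2/2 - t]
  [t^2/2 - t, t, 1 - t^2/2]

Strategy: write B = P · J · P⁻¹ where J is a Jordan canonical form, so e^{tB} = P · e^{tJ} · P⁻¹, and e^{tJ} can be computed block-by-block.

B has Jordan form
J =
  [0, 1, 0]
  [0, 0, 1]
  [0, 0, 0]
(up to reordering of blocks).

Per-block formulas:
  For a 3×3 Jordan block J_3(0): exp(t · J_3(0)) = e^(0t)·(I + t·N + (t^2/2)·N^2), where N is the 3×3 nilpotent shift.

After assembling e^{tJ} and conjugating by P, we get:

e^{tB} =
  [t^2/2 - t + 1, t, -t^2/2]
  [t^2/2, t + 1, -t^2/2 - t]
  [t^2/2 - t, t, 1 - t^2/2]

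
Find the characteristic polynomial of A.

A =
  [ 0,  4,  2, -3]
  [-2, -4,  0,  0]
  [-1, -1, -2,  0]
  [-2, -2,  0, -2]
x^4 + 8*x^3 + 24*x^2 + 32*x + 16

Expanding det(x·I − A) (e.g. by cofactor expansion or by noting that A is similar to its Jordan form J, which has the same characteristic polynomial as A) gives
  χ_A(x) = x^4 + 8*x^3 + 24*x^2 + 32*x + 16
which factors as (x + 2)^4. The eigenvalues (with algebraic multiplicities) are λ = -2 with multiplicity 4.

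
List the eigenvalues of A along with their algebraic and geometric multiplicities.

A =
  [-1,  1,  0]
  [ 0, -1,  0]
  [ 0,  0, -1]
λ = -1: alg = 3, geom = 2

Step 1 — factor the characteristic polynomial to read off the algebraic multiplicities:
  χ_A(x) = (x + 1)^3

Step 2 — compute geometric multiplicities via the rank-nullity identity g(λ) = n − rank(A − λI):
  rank(A − (-1)·I) = 1, so dim ker(A − (-1)·I) = n − 1 = 2

Summary:
  λ = -1: algebraic multiplicity = 3, geometric multiplicity = 2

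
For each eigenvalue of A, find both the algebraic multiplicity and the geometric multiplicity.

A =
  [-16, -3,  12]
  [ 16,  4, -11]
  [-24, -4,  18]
λ = 2: alg = 3, geom = 1

Step 1 — factor the characteristic polynomial to read off the algebraic multiplicities:
  χ_A(x) = (x - 2)^3

Step 2 — compute geometric multiplicities via the rank-nullity identity g(λ) = n − rank(A − λI):
  rank(A − (2)·I) = 2, so dim ker(A − (2)·I) = n − 2 = 1

Summary:
  λ = 2: algebraic multiplicity = 3, geometric multiplicity = 1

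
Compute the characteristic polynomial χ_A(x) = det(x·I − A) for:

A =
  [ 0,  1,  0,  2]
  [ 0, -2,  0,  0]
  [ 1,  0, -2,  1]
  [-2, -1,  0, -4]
x^4 + 8*x^3 + 24*x^2 + 32*x + 16

Expanding det(x·I − A) (e.g. by cofactor expansion or by noting that A is similar to its Jordan form J, which has the same characteristic polynomial as A) gives
  χ_A(x) = x^4 + 8*x^3 + 24*x^2 + 32*x + 16
which factors as (x + 2)^4. The eigenvalues (with algebraic multiplicities) are λ = -2 with multiplicity 4.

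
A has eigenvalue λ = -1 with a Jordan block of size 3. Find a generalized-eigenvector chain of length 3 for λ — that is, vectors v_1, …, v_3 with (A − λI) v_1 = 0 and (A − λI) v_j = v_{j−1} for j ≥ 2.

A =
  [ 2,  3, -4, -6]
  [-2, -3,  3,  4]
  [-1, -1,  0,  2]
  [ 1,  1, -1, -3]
A Jordan chain for λ = -1 of length 3:
v_1 = (1, -1, 0, 0)ᵀ
v_2 = (3, -2, -1, 1)ᵀ
v_3 = (1, 0, 0, 0)ᵀ

Let N = A − (-1)·I. We want v_3 with N^3 v_3 = 0 but N^2 v_3 ≠ 0; then v_{j-1} := N · v_j for j = 3, …, 2.

Pick v_3 = (1, 0, 0, 0)ᵀ.
Then v_2 = N · v_3 = (3, -2, -1, 1)ᵀ.
Then v_1 = N · v_2 = (1, -1, 0, 0)ᵀ.

Sanity check: (A − (-1)·I) v_1 = (0, 0, 0, 0)ᵀ = 0. ✓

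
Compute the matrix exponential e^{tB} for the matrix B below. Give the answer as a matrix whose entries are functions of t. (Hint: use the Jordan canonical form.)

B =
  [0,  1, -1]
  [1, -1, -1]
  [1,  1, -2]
e^{tB} =
  [t^2*exp(-t)/2 + t*exp(-t) + exp(-t), t*exp(-t), -t^2*exp(-t)/2 - t*exp(-t)]
  [t*exp(-t), exp(-t), -t*exp(-t)]
  [t^2*exp(-t)/2 + t*exp(-t), t*exp(-t), -t^2*exp(-t)/2 - t*exp(-t) + exp(-t)]

Strategy: write B = P · J · P⁻¹ where J is a Jordan canonical form, so e^{tB} = P · e^{tJ} · P⁻¹, and e^{tJ} can be computed block-by-block.

B has Jordan form
J =
  [-1,  1,  0]
  [ 0, -1,  1]
  [ 0,  0, -1]
(up to reordering of blocks).

Per-block formulas:
  For a 3×3 Jordan block J_3(-1): exp(t · J_3(-1)) = e^(-1t)·(I + t·N + (t^2/2)·N^2), where N is the 3×3 nilpotent shift.

After assembling e^{tJ} and conjugating by P, we get:

e^{tB} =
  [t^2*exp(-t)/2 + t*exp(-t) + exp(-t), t*exp(-t), -t^2*exp(-t)/2 - t*exp(-t)]
  [t*exp(-t), exp(-t), -t*exp(-t)]
  [t^2*exp(-t)/2 + t*exp(-t), t*exp(-t), -t^2*exp(-t)/2 - t*exp(-t) + exp(-t)]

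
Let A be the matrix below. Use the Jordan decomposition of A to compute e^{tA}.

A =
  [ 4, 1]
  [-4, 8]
e^{tA} =
  [-2*t*exp(6*t) + exp(6*t), t*exp(6*t)]
  [-4*t*exp(6*t), 2*t*exp(6*t) + exp(6*t)]

Strategy: write A = P · J · P⁻¹ where J is a Jordan canonical form, so e^{tA} = P · e^{tJ} · P⁻¹, and e^{tJ} can be computed block-by-block.

A has Jordan form
J =
  [6, 1]
  [0, 6]
(up to reordering of blocks).

Per-block formulas:
  For a 2×2 Jordan block J_2(6): exp(t · J_2(6)) = e^(6t)·(I + t·N), where N is the 2×2 nilpotent shift.

After assembling e^{tJ} and conjugating by P, we get:

e^{tA} =
  [-2*t*exp(6*t) + exp(6*t), t*exp(6*t)]
  [-4*t*exp(6*t), 2*t*exp(6*t) + exp(6*t)]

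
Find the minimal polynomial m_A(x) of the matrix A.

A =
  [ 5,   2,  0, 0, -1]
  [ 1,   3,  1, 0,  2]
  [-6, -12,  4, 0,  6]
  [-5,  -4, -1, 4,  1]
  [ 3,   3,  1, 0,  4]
x^3 - 12*x^2 + 48*x - 64

The characteristic polynomial is χ_A(x) = (x - 4)^5, so the eigenvalues are known. The minimal polynomial is
  m_A(x) = Π_λ (x − λ)^{k_λ}
where k_λ is the size of the *largest* Jordan block for λ (equivalently, the smallest k with (A − λI)^k v = 0 for every generalised eigenvector v of λ).

  λ = 4: largest Jordan block has size 3, contributing (x − 4)^3

So m_A(x) = (x - 4)^3 = x^3 - 12*x^2 + 48*x - 64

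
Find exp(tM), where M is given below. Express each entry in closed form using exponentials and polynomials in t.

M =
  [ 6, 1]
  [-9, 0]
e^{tM} =
  [3*t*exp(3*t) + exp(3*t), t*exp(3*t)]
  [-9*t*exp(3*t), -3*t*exp(3*t) + exp(3*t)]

Strategy: write M = P · J · P⁻¹ where J is a Jordan canonical form, so e^{tM} = P · e^{tJ} · P⁻¹, and e^{tJ} can be computed block-by-block.

M has Jordan form
J =
  [3, 1]
  [0, 3]
(up to reordering of blocks).

Per-block formulas:
  For a 2×2 Jordan block J_2(3): exp(t · J_2(3)) = e^(3t)·(I + t·N), where N is the 2×2 nilpotent shift.

After assembling e^{tJ} and conjugating by P, we get:

e^{tM} =
  [3*t*exp(3*t) + exp(3*t), t*exp(3*t)]
  [-9*t*exp(3*t), -3*t*exp(3*t) + exp(3*t)]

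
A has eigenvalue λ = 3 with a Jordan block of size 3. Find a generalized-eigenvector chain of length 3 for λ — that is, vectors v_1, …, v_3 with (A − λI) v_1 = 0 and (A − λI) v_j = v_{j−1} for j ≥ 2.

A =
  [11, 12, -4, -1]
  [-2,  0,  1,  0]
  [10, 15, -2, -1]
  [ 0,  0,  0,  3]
A Jordan chain for λ = 3 of length 3:
v_1 = (-4, 1, -5, 0)ᵀ
v_2 = (-1, 0, -1, 0)ᵀ
v_3 = (0, 0, 0, 1)ᵀ

Let N = A − (3)·I. We want v_3 with N^3 v_3 = 0 but N^2 v_3 ≠ 0; then v_{j-1} := N · v_j for j = 3, …, 2.

Pick v_3 = (0, 0, 0, 1)ᵀ.
Then v_2 = N · v_3 = (-1, 0, -1, 0)ᵀ.
Then v_1 = N · v_2 = (-4, 1, -5, 0)ᵀ.

Sanity check: (A − (3)·I) v_1 = (0, 0, 0, 0)ᵀ = 0. ✓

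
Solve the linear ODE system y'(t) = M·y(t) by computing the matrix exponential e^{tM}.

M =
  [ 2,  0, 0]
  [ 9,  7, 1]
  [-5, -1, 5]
e^{tM} =
  [exp(2*t), 0, 0]
  [t*exp(6*t) + 2*exp(6*t) - 2*exp(2*t), t*exp(6*t) + exp(6*t), t*exp(6*t)]
  [-t*exp(6*t) - exp(6*t) + exp(2*t), -t*exp(6*t), -t*exp(6*t) + exp(6*t)]

Strategy: write M = P · J · P⁻¹ where J is a Jordan canonical form, so e^{tM} = P · e^{tJ} · P⁻¹, and e^{tJ} can be computed block-by-block.

M has Jordan form
J =
  [2, 0, 0]
  [0, 6, 1]
  [0, 0, 6]
(up to reordering of blocks).

Per-block formulas:
  For a 2×2 Jordan block J_2(6): exp(t · J_2(6)) = e^(6t)·(I + t·N), where N is the 2×2 nilpotent shift.
  For a 1×1 block at λ = 2: exp(t · [2]) = [e^(2t)].

After assembling e^{tJ} and conjugating by P, we get:

e^{tM} =
  [exp(2*t), 0, 0]
  [t*exp(6*t) + 2*exp(6*t) - 2*exp(2*t), t*exp(6*t) + exp(6*t), t*exp(6*t)]
  [-t*exp(6*t) - exp(6*t) + exp(2*t), -t*exp(6*t), -t*exp(6*t) + exp(6*t)]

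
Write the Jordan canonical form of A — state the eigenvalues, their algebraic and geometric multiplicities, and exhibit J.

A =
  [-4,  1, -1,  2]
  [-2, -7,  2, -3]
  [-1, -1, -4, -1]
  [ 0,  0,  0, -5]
J_2(-5) ⊕ J_2(-5)

The characteristic polynomial is
  det(x·I − A) = x^4 + 20*x^3 + 150*x^2 + 500*x + 625 = (x + 5)^4

Eigenvalues and multiplicities (the geometric multiplicity of λ is n − rank(A − λI), which equals the number of Jordan blocks for λ):
  λ = -5: algebraic multiplicity = 4, geometric multiplicity = 2

Determining the block sizes for each eigenvalue:
  λ = -5: with am = 4 and gm = 2, the partition is not yet determined (e.g. several partitions of 4 into 2 parts exist). Let N = A − (-5)·I. Computing rank(N^1) = 2, rank(N^2) = 0; the number of blocks of size ≥ j is rank(N^{j−1}) − rank(N^j), giving [2, 2]. So we have 2 block(s) of size 2 → block sizes [2, 2]

Assembling the blocks gives a Jordan form
J =
  [-5,  1,  0,  0]
  [ 0, -5,  0,  0]
  [ 0,  0, -5,  1]
  [ 0,  0,  0, -5]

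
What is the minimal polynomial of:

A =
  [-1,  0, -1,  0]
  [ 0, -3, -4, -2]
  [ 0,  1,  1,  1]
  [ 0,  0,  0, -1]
x^3 + 3*x^2 + 3*x + 1

The characteristic polynomial is χ_A(x) = (x + 1)^4, so the eigenvalues are known. The minimal polynomial is
  m_A(x) = Π_λ (x − λ)^{k_λ}
where k_λ is the size of the *largest* Jordan block for λ (equivalently, the smallest k with (A − λI)^k v = 0 for every generalised eigenvector v of λ).

  λ = -1: largest Jordan block has size 3, contributing (x + 1)^3

So m_A(x) = (x + 1)^3 = x^3 + 3*x^2 + 3*x + 1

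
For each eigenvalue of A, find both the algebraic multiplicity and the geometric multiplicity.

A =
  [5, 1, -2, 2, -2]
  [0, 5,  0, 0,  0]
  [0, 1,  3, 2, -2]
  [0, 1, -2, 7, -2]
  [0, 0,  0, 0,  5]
λ = 5: alg = 5, geom = 4

Step 1 — factor the characteristic polynomial to read off the algebraic multiplicities:
  χ_A(x) = (x - 5)^5

Step 2 — compute geometric multiplicities via the rank-nullity identity g(λ) = n − rank(A − λI):
  rank(A − (5)·I) = 1, so dim ker(A − (5)·I) = n − 1 = 4

Summary:
  λ = 5: algebraic multiplicity = 5, geometric multiplicity = 4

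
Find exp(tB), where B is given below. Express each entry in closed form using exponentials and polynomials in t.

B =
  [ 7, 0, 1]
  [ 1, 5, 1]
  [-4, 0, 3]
e^{tB} =
  [2*t*exp(5*t) + exp(5*t), 0, t*exp(5*t)]
  [-t^2*exp(5*t) + t*exp(5*t), exp(5*t), -t^2*exp(5*t)/2 + t*exp(5*t)]
  [-4*t*exp(5*t), 0, -2*t*exp(5*t) + exp(5*t)]

Strategy: write B = P · J · P⁻¹ where J is a Jordan canonical form, so e^{tB} = P · e^{tJ} · P⁻¹, and e^{tJ} can be computed block-by-block.

B has Jordan form
J =
  [5, 1, 0]
  [0, 5, 1]
  [0, 0, 5]
(up to reordering of blocks).

Per-block formulas:
  For a 3×3 Jordan block J_3(5): exp(t · J_3(5)) = e^(5t)·(I + t·N + (t^2/2)·N^2), where N is the 3×3 nilpotent shift.

After assembling e^{tJ} and conjugating by P, we get:

e^{tB} =
  [2*t*exp(5*t) + exp(5*t), 0, t*exp(5*t)]
  [-t^2*exp(5*t) + t*exp(5*t), exp(5*t), -t^2*exp(5*t)/2 + t*exp(5*t)]
  [-4*t*exp(5*t), 0, -2*t*exp(5*t) + exp(5*t)]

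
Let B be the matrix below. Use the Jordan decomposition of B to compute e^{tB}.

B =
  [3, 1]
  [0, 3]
e^{tB} =
  [exp(3*t), t*exp(3*t)]
  [0, exp(3*t)]

Strategy: write B = P · J · P⁻¹ where J is a Jordan canonical form, so e^{tB} = P · e^{tJ} · P⁻¹, and e^{tJ} can be computed block-by-block.

B has Jordan form
J =
  [3, 1]
  [0, 3]
(up to reordering of blocks).

Per-block formulas:
  For a 2×2 Jordan block J_2(3): exp(t · J_2(3)) = e^(3t)·(I + t·N), where N is the 2×2 nilpotent shift.

After assembling e^{tJ} and conjugating by P, we get:

e^{tB} =
  [exp(3*t), t*exp(3*t)]
  [0, exp(3*t)]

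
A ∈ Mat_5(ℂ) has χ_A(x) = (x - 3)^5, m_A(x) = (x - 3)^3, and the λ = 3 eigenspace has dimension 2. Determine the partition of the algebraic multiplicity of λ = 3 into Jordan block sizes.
Block sizes for λ = 3: [3, 2]

Step 1 — from the characteristic polynomial, algebraic multiplicity of λ = 3 is 5. From dim ker(A − (3)·I) = 2, there are exactly 2 Jordan blocks for λ = 3.
Step 2 — from the minimal polynomial, the factor (x − 3)^3 tells us the largest block for λ = 3 has size 3.
Step 3 — with total size 5, 2 blocks, and largest block 3, the block sizes (in nonincreasing order) are [3, 2].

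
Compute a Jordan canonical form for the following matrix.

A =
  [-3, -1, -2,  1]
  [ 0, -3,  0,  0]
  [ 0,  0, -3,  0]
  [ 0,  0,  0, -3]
J_2(-3) ⊕ J_1(-3) ⊕ J_1(-3)

The characteristic polynomial is
  det(x·I − A) = x^4 + 12*x^3 + 54*x^2 + 108*x + 81 = (x + 3)^4

Eigenvalues and multiplicities (the geometric multiplicity of λ is n − rank(A − λI), which equals the number of Jordan blocks for λ):
  λ = -3: algebraic multiplicity = 4, geometric multiplicity = 3

Determining the block sizes for each eigenvalue:
  λ = -3: 3 blocks summing to 4 forces exactly one block of size 2 and the rest size 1 → block sizes [2, 1, 1]

Assembling the blocks gives a Jordan form
J =
  [-3,  1,  0,  0]
  [ 0, -3,  0,  0]
  [ 0,  0, -3,  0]
  [ 0,  0,  0, -3]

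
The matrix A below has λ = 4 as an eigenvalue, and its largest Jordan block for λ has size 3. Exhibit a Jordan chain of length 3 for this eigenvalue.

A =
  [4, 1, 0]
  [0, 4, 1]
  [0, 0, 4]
A Jordan chain for λ = 4 of length 3:
v_1 = (1, 0, 0)ᵀ
v_2 = (0, 1, 0)ᵀ
v_3 = (0, 0, 1)ᵀ

Let N = A − (4)·I. We want v_3 with N^3 v_3 = 0 but N^2 v_3 ≠ 0; then v_{j-1} := N · v_j for j = 3, …, 2.

Pick v_3 = (0, 0, 1)ᵀ.
Then v_2 = N · v_3 = (0, 1, 0)ᵀ.
Then v_1 = N · v_2 = (1, 0, 0)ᵀ.

Sanity check: (A − (4)·I) v_1 = (0, 0, 0)ᵀ = 0. ✓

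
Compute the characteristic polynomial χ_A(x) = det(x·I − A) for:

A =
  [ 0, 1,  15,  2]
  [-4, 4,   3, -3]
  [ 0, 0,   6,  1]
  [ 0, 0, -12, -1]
x^4 - 9*x^3 + 30*x^2 - 44*x + 24

Expanding det(x·I − A) (e.g. by cofactor expansion or by noting that A is similar to its Jordan form J, which has the same characteristic polynomial as A) gives
  χ_A(x) = x^4 - 9*x^3 + 30*x^2 - 44*x + 24
which factors as (x - 3)*(x - 2)^3. The eigenvalues (with algebraic multiplicities) are λ = 2 with multiplicity 3, λ = 3 with multiplicity 1.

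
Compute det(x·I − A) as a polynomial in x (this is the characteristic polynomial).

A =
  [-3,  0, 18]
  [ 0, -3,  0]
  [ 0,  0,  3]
x^3 + 3*x^2 - 9*x - 27

Expanding det(x·I − A) (e.g. by cofactor expansion or by noting that A is similar to its Jordan form J, which has the same characteristic polynomial as A) gives
  χ_A(x) = x^3 + 3*x^2 - 9*x - 27
which factors as (x - 3)*(x + 3)^2. The eigenvalues (with algebraic multiplicities) are λ = -3 with multiplicity 2, λ = 3 with multiplicity 1.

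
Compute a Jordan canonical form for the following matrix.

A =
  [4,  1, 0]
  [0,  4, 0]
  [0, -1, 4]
J_2(4) ⊕ J_1(4)

The characteristic polynomial is
  det(x·I − A) = x^3 - 12*x^2 + 48*x - 64 = (x - 4)^3

Eigenvalues and multiplicities (the geometric multiplicity of λ is n − rank(A − λI), which equals the number of Jordan blocks for λ):
  λ = 4: algebraic multiplicity = 3, geometric multiplicity = 2

Determining the block sizes for each eigenvalue:
  λ = 4: 2 blocks summing to 3 forces exactly one block of size 2 and the rest size 1 → block sizes [2, 1]

Assembling the blocks gives a Jordan form
J =
  [4, 1, 0]
  [0, 4, 0]
  [0, 0, 4]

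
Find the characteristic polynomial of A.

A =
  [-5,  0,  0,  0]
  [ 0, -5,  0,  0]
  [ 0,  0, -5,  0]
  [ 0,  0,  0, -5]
x^4 + 20*x^3 + 150*x^2 + 500*x + 625

Expanding det(x·I − A) (e.g. by cofactor expansion or by noting that A is similar to its Jordan form J, which has the same characteristic polynomial as A) gives
  χ_A(x) = x^4 + 20*x^3 + 150*x^2 + 500*x + 625
which factors as (x + 5)^4. The eigenvalues (with algebraic multiplicities) are λ = -5 with multiplicity 4.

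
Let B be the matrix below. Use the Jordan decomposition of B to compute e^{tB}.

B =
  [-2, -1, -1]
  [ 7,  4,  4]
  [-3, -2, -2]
e^{tB} =
  [1 - 2*t, -t, -t]
  [t^2 + 7*t, t^2/2 + 4*t + 1, t^2/2 + 4*t]
  [-t^2 - 3*t, -t^2/2 - 2*t, -t^2/2 - 2*t + 1]

Strategy: write B = P · J · P⁻¹ where J is a Jordan canonical form, so e^{tB} = P · e^{tJ} · P⁻¹, and e^{tJ} can be computed block-by-block.

B has Jordan form
J =
  [0, 1, 0]
  [0, 0, 1]
  [0, 0, 0]
(up to reordering of blocks).

Per-block formulas:
  For a 3×3 Jordan block J_3(0): exp(t · J_3(0)) = e^(0t)·(I + t·N + (t^2/2)·N^2), where N is the 3×3 nilpotent shift.

After assembling e^{tJ} and conjugating by P, we get:

e^{tB} =
  [1 - 2*t, -t, -t]
  [t^2 + 7*t, t^2/2 + 4*t + 1, t^2/2 + 4*t]
  [-t^2 - 3*t, -t^2/2 - 2*t, -t^2/2 - 2*t + 1]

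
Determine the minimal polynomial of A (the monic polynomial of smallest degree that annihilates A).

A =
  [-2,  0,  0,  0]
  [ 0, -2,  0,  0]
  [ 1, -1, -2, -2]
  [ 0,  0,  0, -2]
x^2 + 4*x + 4

The characteristic polynomial is χ_A(x) = (x + 2)^4, so the eigenvalues are known. The minimal polynomial is
  m_A(x) = Π_λ (x − λ)^{k_λ}
where k_λ is the size of the *largest* Jordan block for λ (equivalently, the smallest k with (A − λI)^k v = 0 for every generalised eigenvector v of λ).

  λ = -2: largest Jordan block has size 2, contributing (x + 2)^2

So m_A(x) = (x + 2)^2 = x^2 + 4*x + 4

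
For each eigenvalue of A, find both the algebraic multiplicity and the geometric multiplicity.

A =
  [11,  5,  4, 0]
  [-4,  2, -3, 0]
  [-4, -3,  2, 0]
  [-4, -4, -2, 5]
λ = 5: alg = 4, geom = 2

Step 1 — factor the characteristic polynomial to read off the algebraic multiplicities:
  χ_A(x) = (x - 5)^4

Step 2 — compute geometric multiplicities via the rank-nullity identity g(λ) = n − rank(A − λI):
  rank(A − (5)·I) = 2, so dim ker(A − (5)·I) = n − 2 = 2

Summary:
  λ = 5: algebraic multiplicity = 4, geometric multiplicity = 2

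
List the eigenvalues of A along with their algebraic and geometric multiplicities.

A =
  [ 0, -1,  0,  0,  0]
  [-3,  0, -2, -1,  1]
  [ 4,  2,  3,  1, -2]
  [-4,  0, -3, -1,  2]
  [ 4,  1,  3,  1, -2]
λ = 0: alg = 5, geom = 2

Step 1 — factor the characteristic polynomial to read off the algebraic multiplicities:
  χ_A(x) = x^5

Step 2 — compute geometric multiplicities via the rank-nullity identity g(λ) = n − rank(A − λI):
  rank(A − (0)·I) = 3, so dim ker(A − (0)·I) = n − 3 = 2

Summary:
  λ = 0: algebraic multiplicity = 5, geometric multiplicity = 2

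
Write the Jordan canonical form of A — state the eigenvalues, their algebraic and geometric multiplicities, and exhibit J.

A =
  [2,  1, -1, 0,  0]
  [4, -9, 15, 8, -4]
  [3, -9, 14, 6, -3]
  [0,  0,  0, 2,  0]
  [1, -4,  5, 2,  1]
J_3(2) ⊕ J_1(2) ⊕ J_1(2)

The characteristic polynomial is
  det(x·I − A) = x^5 - 10*x^4 + 40*x^3 - 80*x^2 + 80*x - 32 = (x - 2)^5

Eigenvalues and multiplicities (the geometric multiplicity of λ is n − rank(A − λI), which equals the number of Jordan blocks for λ):
  λ = 2: algebraic multiplicity = 5, geometric multiplicity = 3

Determining the block sizes for each eigenvalue:
  λ = 2: with am = 5 and gm = 3, the partition is not yet determined (e.g. several partitions of 5 into 3 parts exist). Let N = A − (2)·I. Computing rank(N^1) = 2, rank(N^2) = 1, rank(N^3) = 0; the number of blocks of size ≥ j is rank(N^{j−1}) − rank(N^j), giving [3, 1, 1]. So we have 1 block(s) of size 3, 2 block(s) of size 1 → block sizes [3, 1, 1]

Assembling the blocks gives a Jordan form
J =
  [2, 1, 0, 0, 0]
  [0, 2, 1, 0, 0]
  [0, 0, 2, 0, 0]
  [0, 0, 0, 2, 0]
  [0, 0, 0, 0, 2]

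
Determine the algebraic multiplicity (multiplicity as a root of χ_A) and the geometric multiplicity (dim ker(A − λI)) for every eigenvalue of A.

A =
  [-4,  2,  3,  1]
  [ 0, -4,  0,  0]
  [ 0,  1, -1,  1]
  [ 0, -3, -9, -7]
λ = -4: alg = 4, geom = 2

Step 1 — factor the characteristic polynomial to read off the algebraic multiplicities:
  χ_A(x) = (x + 4)^4

Step 2 — compute geometric multiplicities via the rank-nullity identity g(λ) = n − rank(A − λI):
  rank(A − (-4)·I) = 2, so dim ker(A − (-4)·I) = n − 2 = 2

Summary:
  λ = -4: algebraic multiplicity = 4, geometric multiplicity = 2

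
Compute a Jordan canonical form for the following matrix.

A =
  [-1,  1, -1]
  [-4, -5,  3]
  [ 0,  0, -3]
J_3(-3)

The characteristic polynomial is
  det(x·I − A) = x^3 + 9*x^2 + 27*x + 27 = (x + 3)^3

Eigenvalues and multiplicities (the geometric multiplicity of λ is n − rank(A − λI), which equals the number of Jordan blocks for λ):
  λ = -3: algebraic multiplicity = 3, geometric multiplicity = 1

Determining the block sizes for each eigenvalue:
  λ = -3: one block (gm = 1), so the single block has size am = 3 → block sizes [3]

Assembling the blocks gives a Jordan form
J =
  [-3,  1,  0]
  [ 0, -3,  1]
  [ 0,  0, -3]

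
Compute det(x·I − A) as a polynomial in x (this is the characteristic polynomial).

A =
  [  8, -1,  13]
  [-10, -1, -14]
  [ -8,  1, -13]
x^3 + 6*x^2 + 9*x

Expanding det(x·I − A) (e.g. by cofactor expansion or by noting that A is similar to its Jordan form J, which has the same characteristic polynomial as A) gives
  χ_A(x) = x^3 + 6*x^2 + 9*x
which factors as x*(x + 3)^2. The eigenvalues (with algebraic multiplicities) are λ = -3 with multiplicity 2, λ = 0 with multiplicity 1.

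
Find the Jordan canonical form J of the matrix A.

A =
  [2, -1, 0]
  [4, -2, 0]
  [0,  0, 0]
J_2(0) ⊕ J_1(0)

The characteristic polynomial is
  det(x·I − A) = x^3

Eigenvalues and multiplicities (the geometric multiplicity of λ is n − rank(A − λI), which equals the number of Jordan blocks for λ):
  λ = 0: algebraic multiplicity = 3, geometric multiplicity = 2

Determining the block sizes for each eigenvalue:
  λ = 0: 2 blocks summing to 3 forces exactly one block of size 2 and the rest size 1 → block sizes [2, 1]

Assembling the blocks gives a Jordan form
J =
  [0, 1, 0]
  [0, 0, 0]
  [0, 0, 0]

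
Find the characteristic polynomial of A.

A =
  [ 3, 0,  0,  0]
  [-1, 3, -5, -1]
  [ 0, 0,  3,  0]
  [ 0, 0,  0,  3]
x^4 - 12*x^3 + 54*x^2 - 108*x + 81

Expanding det(x·I − A) (e.g. by cofactor expansion or by noting that A is similar to its Jordan form J, which has the same characteristic polynomial as A) gives
  χ_A(x) = x^4 - 12*x^3 + 54*x^2 - 108*x + 81
which factors as (x - 3)^4. The eigenvalues (with algebraic multiplicities) are λ = 3 with multiplicity 4.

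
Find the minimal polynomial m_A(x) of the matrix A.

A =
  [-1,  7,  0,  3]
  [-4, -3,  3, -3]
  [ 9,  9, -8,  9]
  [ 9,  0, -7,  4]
x^2 + 4*x + 4

The characteristic polynomial is χ_A(x) = (x + 2)^4, so the eigenvalues are known. The minimal polynomial is
  m_A(x) = Π_λ (x − λ)^{k_λ}
where k_λ is the size of the *largest* Jordan block for λ (equivalently, the smallest k with (A − λI)^k v = 0 for every generalised eigenvector v of λ).

  λ = -2: largest Jordan block has size 2, contributing (x + 2)^2

So m_A(x) = (x + 2)^2 = x^2 + 4*x + 4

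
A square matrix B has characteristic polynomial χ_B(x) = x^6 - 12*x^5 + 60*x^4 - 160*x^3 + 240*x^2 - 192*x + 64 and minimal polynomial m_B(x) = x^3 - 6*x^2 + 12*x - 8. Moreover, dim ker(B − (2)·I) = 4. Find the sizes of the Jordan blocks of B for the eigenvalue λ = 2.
Block sizes for λ = 2: [3, 1, 1, 1]

Step 1 — from the characteristic polynomial, algebraic multiplicity of λ = 2 is 6. From dim ker(B − (2)·I) = 4, there are exactly 4 Jordan blocks for λ = 2.
Step 2 — from the minimal polynomial, the factor (x − 2)^3 tells us the largest block for λ = 2 has size 3.
Step 3 — with total size 6, 4 blocks, and largest block 3, the block sizes (in nonincreasing order) are [3, 1, 1, 1].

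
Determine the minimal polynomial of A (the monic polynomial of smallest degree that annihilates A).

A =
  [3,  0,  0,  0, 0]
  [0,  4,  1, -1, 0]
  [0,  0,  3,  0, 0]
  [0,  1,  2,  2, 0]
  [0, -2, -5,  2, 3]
x^3 - 9*x^2 + 27*x - 27

The characteristic polynomial is χ_A(x) = (x - 3)^5, so the eigenvalues are known. The minimal polynomial is
  m_A(x) = Π_λ (x − λ)^{k_λ}
where k_λ is the size of the *largest* Jordan block for λ (equivalently, the smallest k with (A − λI)^k v = 0 for every generalised eigenvector v of λ).

  λ = 3: largest Jordan block has size 3, contributing (x − 3)^3

So m_A(x) = (x - 3)^3 = x^3 - 9*x^2 + 27*x - 27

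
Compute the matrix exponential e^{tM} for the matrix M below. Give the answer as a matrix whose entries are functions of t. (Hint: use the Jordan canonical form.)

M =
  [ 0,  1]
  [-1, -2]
e^{tM} =
  [t*exp(-t) + exp(-t), t*exp(-t)]
  [-t*exp(-t), -t*exp(-t) + exp(-t)]

Strategy: write M = P · J · P⁻¹ where J is a Jordan canonical form, so e^{tM} = P · e^{tJ} · P⁻¹, and e^{tJ} can be computed block-by-block.

M has Jordan form
J =
  [-1,  1]
  [ 0, -1]
(up to reordering of blocks).

Per-block formulas:
  For a 2×2 Jordan block J_2(-1): exp(t · J_2(-1)) = e^(-1t)·(I + t·N), where N is the 2×2 nilpotent shift.

After assembling e^{tJ} and conjugating by P, we get:

e^{tM} =
  [t*exp(-t) + exp(-t), t*exp(-t)]
  [-t*exp(-t), -t*exp(-t) + exp(-t)]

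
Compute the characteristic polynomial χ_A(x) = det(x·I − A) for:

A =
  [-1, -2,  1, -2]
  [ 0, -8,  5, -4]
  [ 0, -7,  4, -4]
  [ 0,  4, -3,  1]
x^4 + 4*x^3 + 6*x^2 + 4*x + 1

Expanding det(x·I − A) (e.g. by cofactor expansion or by noting that A is similar to its Jordan form J, which has the same characteristic polynomial as A) gives
  χ_A(x) = x^4 + 4*x^3 + 6*x^2 + 4*x + 1
which factors as (x + 1)^4. The eigenvalues (with algebraic multiplicities) are λ = -1 with multiplicity 4.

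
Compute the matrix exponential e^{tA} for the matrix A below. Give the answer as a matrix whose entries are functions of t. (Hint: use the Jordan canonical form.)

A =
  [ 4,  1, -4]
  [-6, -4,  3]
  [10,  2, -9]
e^{tA} =
  [2*t*exp(-4*t) + 2*exp(-t) - exp(-4*t), t*exp(-4*t), -t*exp(-4*t) - exp(-t) + exp(-4*t)]
  [-2*exp(-t) + 2*exp(-4*t), exp(-4*t), exp(-t) - exp(-4*t)]
  [4*t*exp(-4*t) + 2*exp(-t) - 2*exp(-4*t), 2*t*exp(-4*t), -2*t*exp(-4*t) - exp(-t) + 2*exp(-4*t)]

Strategy: write A = P · J · P⁻¹ where J is a Jordan canonical form, so e^{tA} = P · e^{tJ} · P⁻¹, and e^{tJ} can be computed block-by-block.

A has Jordan form
J =
  [-4,  1,  0]
  [ 0, -4,  0]
  [ 0,  0, -1]
(up to reordering of blocks).

Per-block formulas:
  For a 2×2 Jordan block J_2(-4): exp(t · J_2(-4)) = e^(-4t)·(I + t·N), where N is the 2×2 nilpotent shift.
  For a 1×1 block at λ = -1: exp(t · [-1]) = [e^(-1t)].

After assembling e^{tJ} and conjugating by P, we get:

e^{tA} =
  [2*t*exp(-4*t) + 2*exp(-t) - exp(-4*t), t*exp(-4*t), -t*exp(-4*t) - exp(-t) + exp(-4*t)]
  [-2*exp(-t) + 2*exp(-4*t), exp(-4*t), exp(-t) - exp(-4*t)]
  [4*t*exp(-4*t) + 2*exp(-t) - 2*exp(-4*t), 2*t*exp(-4*t), -2*t*exp(-4*t) - exp(-t) + 2*exp(-4*t)]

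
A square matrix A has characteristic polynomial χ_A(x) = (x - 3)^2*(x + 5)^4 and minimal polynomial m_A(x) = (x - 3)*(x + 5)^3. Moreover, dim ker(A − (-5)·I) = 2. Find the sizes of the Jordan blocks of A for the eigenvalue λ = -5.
Block sizes for λ = -5: [3, 1]

Step 1 — from the characteristic polynomial, algebraic multiplicity of λ = -5 is 4. From dim ker(A − (-5)·I) = 2, there are exactly 2 Jordan blocks for λ = -5.
Step 2 — from the minimal polynomial, the factor (x + 5)^3 tells us the largest block for λ = -5 has size 3.
Step 3 — with total size 4, 2 blocks, and largest block 3, the block sizes (in nonincreasing order) are [3, 1].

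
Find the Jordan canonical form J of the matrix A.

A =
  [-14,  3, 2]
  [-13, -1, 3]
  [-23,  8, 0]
J_3(-5)

The characteristic polynomial is
  det(x·I − A) = x^3 + 15*x^2 + 75*x + 125 = (x + 5)^3

Eigenvalues and multiplicities (the geometric multiplicity of λ is n − rank(A − λI), which equals the number of Jordan blocks for λ):
  λ = -5: algebraic multiplicity = 3, geometric multiplicity = 1

Determining the block sizes for each eigenvalue:
  λ = -5: one block (gm = 1), so the single block has size am = 3 → block sizes [3]

Assembling the blocks gives a Jordan form
J =
  [-5,  1,  0]
  [ 0, -5,  1]
  [ 0,  0, -5]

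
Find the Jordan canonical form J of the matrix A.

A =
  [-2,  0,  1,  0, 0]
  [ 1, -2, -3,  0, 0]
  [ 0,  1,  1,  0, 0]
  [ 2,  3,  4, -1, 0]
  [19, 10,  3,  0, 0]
J_3(-1) ⊕ J_1(-1) ⊕ J_1(0)

The characteristic polynomial is
  det(x·I − A) = x^5 + 4*x^4 + 6*x^3 + 4*x^2 + x = x*(x + 1)^4

Eigenvalues and multiplicities (the geometric multiplicity of λ is n − rank(A − λI), which equals the number of Jordan blocks for λ):
  λ = -1: algebraic multiplicity = 4, geometric multiplicity = 2
  λ = 0: algebraic multiplicity = 1, geometric multiplicity = 1

Determining the block sizes for each eigenvalue:
  λ = -1: with am = 4 and gm = 2, the partition is not yet determined (e.g. several partitions of 4 into 2 parts exist). Let N = A − (-1)·I. Computing rank(N^1) = 3, rank(N^2) = 2, rank(N^3) = 1; the number of blocks of size ≥ j is rank(N^{j−1}) − rank(N^j), giving [2, 1, 1]. So we have 1 block(s) of size 3, 1 block(s) of size 1 → block sizes [3, 1]
  λ = 0: one block (gm = 1), so the single block has size am = 1 → block sizes [1]

Assembling the blocks gives a Jordan form
J =
  [-1,  1,  0,  0, 0]
  [ 0, -1,  1,  0, 0]
  [ 0,  0, -1,  0, 0]
  [ 0,  0,  0, -1, 0]
  [ 0,  0,  0,  0, 0]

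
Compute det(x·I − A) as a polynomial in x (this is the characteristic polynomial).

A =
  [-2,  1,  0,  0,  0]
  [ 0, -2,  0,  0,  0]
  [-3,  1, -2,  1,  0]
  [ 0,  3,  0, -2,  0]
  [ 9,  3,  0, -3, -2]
x^5 + 10*x^4 + 40*x^3 + 80*x^2 + 80*x + 32

Expanding det(x·I − A) (e.g. by cofactor expansion or by noting that A is similar to its Jordan form J, which has the same characteristic polynomial as A) gives
  χ_A(x) = x^5 + 10*x^4 + 40*x^3 + 80*x^2 + 80*x + 32
which factors as (x + 2)^5. The eigenvalues (with algebraic multiplicities) are λ = -2 with multiplicity 5.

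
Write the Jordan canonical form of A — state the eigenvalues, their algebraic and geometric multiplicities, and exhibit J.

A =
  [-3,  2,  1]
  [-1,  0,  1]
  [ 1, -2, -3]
J_2(-2) ⊕ J_1(-2)

The characteristic polynomial is
  det(x·I − A) = x^3 + 6*x^2 + 12*x + 8 = (x + 2)^3

Eigenvalues and multiplicities (the geometric multiplicity of λ is n − rank(A − λI), which equals the number of Jordan blocks for λ):
  λ = -2: algebraic multiplicity = 3, geometric multiplicity = 2

Determining the block sizes for each eigenvalue:
  λ = -2: 2 blocks summing to 3 forces exactly one block of size 2 and the rest size 1 → block sizes [2, 1]

Assembling the blocks gives a Jordan form
J =
  [-2,  1,  0]
  [ 0, -2,  0]
  [ 0,  0, -2]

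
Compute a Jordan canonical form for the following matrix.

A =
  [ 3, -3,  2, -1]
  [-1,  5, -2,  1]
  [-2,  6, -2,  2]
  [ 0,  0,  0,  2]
J_2(2) ⊕ J_1(2) ⊕ J_1(2)

The characteristic polynomial is
  det(x·I − A) = x^4 - 8*x^3 + 24*x^2 - 32*x + 16 = (x - 2)^4

Eigenvalues and multiplicities (the geometric multiplicity of λ is n − rank(A − λI), which equals the number of Jordan blocks for λ):
  λ = 2: algebraic multiplicity = 4, geometric multiplicity = 3

Determining the block sizes for each eigenvalue:
  λ = 2: 3 blocks summing to 4 forces exactly one block of size 2 and the rest size 1 → block sizes [2, 1, 1]

Assembling the blocks gives a Jordan form
J =
  [2, 1, 0, 0]
  [0, 2, 0, 0]
  [0, 0, 2, 0]
  [0, 0, 0, 2]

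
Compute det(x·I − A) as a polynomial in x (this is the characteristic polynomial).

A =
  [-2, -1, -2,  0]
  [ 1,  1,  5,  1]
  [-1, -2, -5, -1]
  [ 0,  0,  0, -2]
x^4 + 8*x^3 + 24*x^2 + 32*x + 16

Expanding det(x·I − A) (e.g. by cofactor expansion or by noting that A is similar to its Jordan form J, which has the same characteristic polynomial as A) gives
  χ_A(x) = x^4 + 8*x^3 + 24*x^2 + 32*x + 16
which factors as (x + 2)^4. The eigenvalues (with algebraic multiplicities) are λ = -2 with multiplicity 4.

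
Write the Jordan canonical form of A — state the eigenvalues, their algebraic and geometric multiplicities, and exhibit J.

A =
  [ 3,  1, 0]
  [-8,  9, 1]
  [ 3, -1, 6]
J_3(6)

The characteristic polynomial is
  det(x·I − A) = x^3 - 18*x^2 + 108*x - 216 = (x - 6)^3

Eigenvalues and multiplicities (the geometric multiplicity of λ is n − rank(A − λI), which equals the number of Jordan blocks for λ):
  λ = 6: algebraic multiplicity = 3, geometric multiplicity = 1

Determining the block sizes for each eigenvalue:
  λ = 6: one block (gm = 1), so the single block has size am = 3 → block sizes [3]

Assembling the blocks gives a Jordan form
J =
  [6, 1, 0]
  [0, 6, 1]
  [0, 0, 6]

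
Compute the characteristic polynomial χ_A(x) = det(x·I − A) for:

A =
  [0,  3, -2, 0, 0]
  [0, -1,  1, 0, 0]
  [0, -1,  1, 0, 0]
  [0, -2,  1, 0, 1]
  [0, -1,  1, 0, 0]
x^5

Expanding det(x·I − A) (e.g. by cofactor expansion or by noting that A is similar to its Jordan form J, which has the same characteristic polynomial as A) gives
  χ_A(x) = x^5
which factors as x^5. The eigenvalues (with algebraic multiplicities) are λ = 0 with multiplicity 5.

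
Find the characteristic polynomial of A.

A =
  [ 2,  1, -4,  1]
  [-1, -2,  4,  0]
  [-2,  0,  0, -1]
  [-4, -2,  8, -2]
x^4 + 2*x^3 + x^2

Expanding det(x·I − A) (e.g. by cofactor expansion or by noting that A is similar to its Jordan form J, which has the same characteristic polynomial as A) gives
  χ_A(x) = x^4 + 2*x^3 + x^2
which factors as x^2*(x + 1)^2. The eigenvalues (with algebraic multiplicities) are λ = -1 with multiplicity 2, λ = 0 with multiplicity 2.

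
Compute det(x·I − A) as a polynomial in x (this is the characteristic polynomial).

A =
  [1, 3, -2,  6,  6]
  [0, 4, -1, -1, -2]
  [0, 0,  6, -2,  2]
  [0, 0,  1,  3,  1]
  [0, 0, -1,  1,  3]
x^5 - 17*x^4 + 112*x^3 - 352*x^2 + 512*x - 256

Expanding det(x·I − A) (e.g. by cofactor expansion or by noting that A is similar to its Jordan form J, which has the same characteristic polynomial as A) gives
  χ_A(x) = x^5 - 17*x^4 + 112*x^3 - 352*x^2 + 512*x - 256
which factors as (x - 4)^4*(x - 1). The eigenvalues (with algebraic multiplicities) are λ = 1 with multiplicity 1, λ = 4 with multiplicity 4.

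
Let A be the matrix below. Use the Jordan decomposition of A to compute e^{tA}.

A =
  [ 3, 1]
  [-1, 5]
e^{tA} =
  [-t*exp(4*t) + exp(4*t), t*exp(4*t)]
  [-t*exp(4*t), t*exp(4*t) + exp(4*t)]

Strategy: write A = P · J · P⁻¹ where J is a Jordan canonical form, so e^{tA} = P · e^{tJ} · P⁻¹, and e^{tJ} can be computed block-by-block.

A has Jordan form
J =
  [4, 1]
  [0, 4]
(up to reordering of blocks).

Per-block formulas:
  For a 2×2 Jordan block J_2(4): exp(t · J_2(4)) = e^(4t)·(I + t·N), where N is the 2×2 nilpotent shift.

After assembling e^{tJ} and conjugating by P, we get:

e^{tA} =
  [-t*exp(4*t) + exp(4*t), t*exp(4*t)]
  [-t*exp(4*t), t*exp(4*t) + exp(4*t)]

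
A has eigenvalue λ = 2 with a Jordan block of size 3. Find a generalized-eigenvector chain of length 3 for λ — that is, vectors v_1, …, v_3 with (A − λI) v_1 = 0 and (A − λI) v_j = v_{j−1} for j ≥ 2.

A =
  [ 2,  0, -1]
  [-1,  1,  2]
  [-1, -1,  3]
A Jordan chain for λ = 2 of length 3:
v_1 = (1, -1, 0)ᵀ
v_2 = (0, -1, -1)ᵀ
v_3 = (1, 0, 0)ᵀ

Let N = A − (2)·I. We want v_3 with N^3 v_3 = 0 but N^2 v_3 ≠ 0; then v_{j-1} := N · v_j for j = 3, …, 2.

Pick v_3 = (1, 0, 0)ᵀ.
Then v_2 = N · v_3 = (0, -1, -1)ᵀ.
Then v_1 = N · v_2 = (1, -1, 0)ᵀ.

Sanity check: (A − (2)·I) v_1 = (0, 0, 0)ᵀ = 0. ✓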